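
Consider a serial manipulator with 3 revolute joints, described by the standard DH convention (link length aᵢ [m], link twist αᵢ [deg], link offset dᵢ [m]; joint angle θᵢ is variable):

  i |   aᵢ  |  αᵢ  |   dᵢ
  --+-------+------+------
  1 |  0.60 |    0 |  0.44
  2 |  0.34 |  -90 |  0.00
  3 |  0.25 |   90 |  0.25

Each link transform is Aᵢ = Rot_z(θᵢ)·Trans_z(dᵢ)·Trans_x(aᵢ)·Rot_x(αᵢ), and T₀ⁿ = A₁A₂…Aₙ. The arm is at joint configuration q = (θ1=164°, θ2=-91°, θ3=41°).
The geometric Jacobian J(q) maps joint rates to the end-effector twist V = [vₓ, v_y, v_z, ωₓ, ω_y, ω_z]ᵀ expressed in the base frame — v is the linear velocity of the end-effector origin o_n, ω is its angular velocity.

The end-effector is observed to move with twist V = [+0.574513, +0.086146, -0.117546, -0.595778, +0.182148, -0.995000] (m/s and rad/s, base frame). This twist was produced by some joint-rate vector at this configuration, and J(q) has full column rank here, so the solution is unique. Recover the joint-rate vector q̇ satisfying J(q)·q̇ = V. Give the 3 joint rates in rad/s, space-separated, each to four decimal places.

o_n = [-0.6613, 0.7441, 0.2760]
J₁: ẑ×o_n = [-0.7441, -0.6613, 0.0000], ω = ẑ
J2: z=[0.0000, 0.0000, 1.0000] o=[-0.5768, 0.1654, 0.4400] → [-0.5787, -0.0845, 0.0000, 0.0000, 0.0000, 1.0000]
J3: z=[-0.9563, 0.2924, 0.0000] o=[-0.4774, 0.4905, 0.4400] → [-0.0480, -0.1568, -0.1887, -0.9563, 0.2924, 0.0000]
q̇ = J⁺·V = [-0.1730, -0.8220, 0.6230]

-0.1730 -0.8220 0.6230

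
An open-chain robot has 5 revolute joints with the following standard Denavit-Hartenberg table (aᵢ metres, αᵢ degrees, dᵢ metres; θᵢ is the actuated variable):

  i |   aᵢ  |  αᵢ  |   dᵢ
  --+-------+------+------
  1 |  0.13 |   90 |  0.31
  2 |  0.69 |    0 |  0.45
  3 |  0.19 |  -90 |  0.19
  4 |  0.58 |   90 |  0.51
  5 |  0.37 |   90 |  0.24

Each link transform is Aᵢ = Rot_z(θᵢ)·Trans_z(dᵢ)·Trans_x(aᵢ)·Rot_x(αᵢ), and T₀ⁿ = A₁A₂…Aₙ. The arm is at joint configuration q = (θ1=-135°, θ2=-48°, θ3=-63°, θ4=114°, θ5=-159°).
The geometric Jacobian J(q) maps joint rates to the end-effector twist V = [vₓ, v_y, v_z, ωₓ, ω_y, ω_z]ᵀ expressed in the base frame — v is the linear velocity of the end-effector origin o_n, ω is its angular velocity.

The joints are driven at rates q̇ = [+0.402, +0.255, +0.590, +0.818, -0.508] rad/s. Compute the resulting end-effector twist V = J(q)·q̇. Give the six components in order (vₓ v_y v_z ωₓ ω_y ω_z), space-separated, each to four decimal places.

-0.3507 -0.8796 0.4702 -1.4012 0.0860 0.5421

o_n = [-0.8200, -0.3560, -0.6310]
J₁: ẑ×o_n = [0.3560, -0.8200, 0.0000], ω = ẑ
J2: z=[-0.7071, 0.7071, 0.0000] o=[-0.0919, -0.0919, 0.3100] → [-0.6654, -0.6654, 0.7016, -0.7071, 0.7071, 0.0000]
J3: z=[-0.7071, 0.7071, 0.0000] o=[-0.7366, -0.1002, -0.2028] → [-0.3028, -0.3028, 0.2399, -0.7071, 0.7071, 0.0000]
J4: z=[-0.6601, -0.6601, -0.3584] o=[-0.8228, 0.0823, -0.3802] → [0.0085, -0.1666, 0.2912, -0.6601, -0.6601, -0.3584]
J5: z=[0.5191, -0.0561, -0.8529] o=[-0.8446, -0.6888, -0.3427] → [0.3000, 0.1287, 0.1741, 0.5191, -0.0561, -0.8529]
V = J·q̇ = [-0.3507, -0.8796, 0.4702, -1.4012, 0.0860, 0.5421]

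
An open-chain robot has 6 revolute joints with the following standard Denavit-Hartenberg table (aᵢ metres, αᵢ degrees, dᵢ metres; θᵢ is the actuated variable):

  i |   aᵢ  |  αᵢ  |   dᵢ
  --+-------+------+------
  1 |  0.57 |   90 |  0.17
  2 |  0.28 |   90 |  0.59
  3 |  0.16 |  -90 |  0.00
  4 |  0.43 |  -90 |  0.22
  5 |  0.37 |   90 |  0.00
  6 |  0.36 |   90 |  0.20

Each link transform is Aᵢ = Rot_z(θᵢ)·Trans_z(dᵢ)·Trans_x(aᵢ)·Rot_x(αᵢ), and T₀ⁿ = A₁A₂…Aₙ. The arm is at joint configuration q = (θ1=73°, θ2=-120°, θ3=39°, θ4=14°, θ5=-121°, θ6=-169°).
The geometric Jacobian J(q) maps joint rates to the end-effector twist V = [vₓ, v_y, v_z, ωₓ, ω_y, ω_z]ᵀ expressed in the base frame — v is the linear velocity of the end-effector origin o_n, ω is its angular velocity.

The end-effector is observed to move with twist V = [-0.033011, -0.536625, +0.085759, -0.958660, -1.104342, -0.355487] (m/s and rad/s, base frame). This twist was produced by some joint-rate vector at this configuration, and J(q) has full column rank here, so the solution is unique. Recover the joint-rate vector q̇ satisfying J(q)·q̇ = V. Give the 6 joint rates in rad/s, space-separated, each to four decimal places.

o_n = [1.0026, 0.0104, -0.2800]
J₁: ẑ×o_n = [-0.0104, 1.0026, 0.0000], ω = ẑ
J2: z=[0.9563, -0.2924, 0.0000] o=[0.1667, 0.5451, 0.1700] → [0.1316, 0.4304, -0.2669, 0.9563, -0.2924, 0.0000]
J3: z=[-0.2532, -0.8282, 0.5000] o=[0.6899, 0.2387, -0.0725] → [0.2860, 0.1038, 0.3168, -0.2532, -0.8282, 0.5000]
J4: z=[0.8352, 0.0737, 0.5450] o=[0.7681, 0.1498, -0.1802] → [0.0686, 0.2112, -0.1338, 0.8352, 0.0737, 0.5450]
J5: z=[0.1276, 0.9380, -0.3223] o=[1.1818, 0.0204, -0.3931] → [0.1028, 0.0433, 0.1668, 0.1276, 0.9380, -0.3223]
J6: z=[-0.8887, 0.2524, 0.3827] o=[1.3448, 0.1083, -0.0727] → [-0.0148, -0.3152, 0.1734, -0.8887, 0.2524, 0.3827]
q̇ = J⁺·V = [-0.3490, 0.1120, 0.3360, -0.9000, -0.8130, 0.1410]

-0.3490 0.1120 0.3360 -0.9000 -0.8130 0.1410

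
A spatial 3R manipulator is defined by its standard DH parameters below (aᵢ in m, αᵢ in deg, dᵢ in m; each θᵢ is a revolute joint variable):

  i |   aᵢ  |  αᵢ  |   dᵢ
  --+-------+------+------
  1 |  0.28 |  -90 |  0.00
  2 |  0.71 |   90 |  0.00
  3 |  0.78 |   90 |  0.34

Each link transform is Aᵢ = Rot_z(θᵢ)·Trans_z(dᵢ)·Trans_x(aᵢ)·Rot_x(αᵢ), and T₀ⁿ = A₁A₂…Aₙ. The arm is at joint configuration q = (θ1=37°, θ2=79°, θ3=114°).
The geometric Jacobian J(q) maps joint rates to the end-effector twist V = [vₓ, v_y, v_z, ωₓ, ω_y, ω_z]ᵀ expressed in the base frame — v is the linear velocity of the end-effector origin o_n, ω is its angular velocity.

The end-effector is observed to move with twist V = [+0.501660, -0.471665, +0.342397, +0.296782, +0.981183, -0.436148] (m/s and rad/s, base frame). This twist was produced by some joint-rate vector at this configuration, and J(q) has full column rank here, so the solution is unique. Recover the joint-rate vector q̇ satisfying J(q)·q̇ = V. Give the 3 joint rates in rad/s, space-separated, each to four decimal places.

-0.5970 0.6050 0.8430

o_n = [0.1212, 0.9835, -0.3207]
J₁: ẑ×o_n = [-0.9835, 0.1212, 0.0000], ω = ẑ
J2: z=[-0.6018, 0.7986, 0.0000] o=[0.2236, 0.1685, 0.0000] → [-0.2561, -0.1930, -0.4087, -0.6018, 0.7986, 0.0000]
J3: z=[0.7840, 0.5908, 0.1908] o=[0.3318, 0.2500, -0.6970] → [0.0823, -0.3352, 0.6995, 0.7840, 0.5908, 0.1908]
q̇ = J⁺·V = [-0.5970, 0.6050, 0.8430]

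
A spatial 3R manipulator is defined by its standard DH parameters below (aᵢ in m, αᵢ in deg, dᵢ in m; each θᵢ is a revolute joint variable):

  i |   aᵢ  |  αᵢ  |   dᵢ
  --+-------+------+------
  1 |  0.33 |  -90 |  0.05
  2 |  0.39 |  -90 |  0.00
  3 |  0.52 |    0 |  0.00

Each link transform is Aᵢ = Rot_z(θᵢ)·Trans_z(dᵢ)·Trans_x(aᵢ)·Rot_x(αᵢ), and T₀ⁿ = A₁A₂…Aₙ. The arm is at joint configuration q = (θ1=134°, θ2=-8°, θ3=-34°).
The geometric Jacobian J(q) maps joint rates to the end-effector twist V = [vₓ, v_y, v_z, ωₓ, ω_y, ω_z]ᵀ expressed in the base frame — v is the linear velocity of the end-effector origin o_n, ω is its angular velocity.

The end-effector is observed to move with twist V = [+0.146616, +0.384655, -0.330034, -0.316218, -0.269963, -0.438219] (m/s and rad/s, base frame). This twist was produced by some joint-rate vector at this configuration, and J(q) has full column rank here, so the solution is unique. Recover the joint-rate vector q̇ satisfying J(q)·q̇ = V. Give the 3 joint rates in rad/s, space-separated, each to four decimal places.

o_n = [-1.0032, 0.6203, 0.1643]
J₁: ẑ×o_n = [-0.6203, -1.0032, 0.0000], ω = ẑ
J2: z=[-0.7193, -0.6947, 0.0000] o=[-0.2292, 0.2374, 0.0500] → [-0.0794, 0.0822, -0.8131, -0.7193, -0.6947, 0.0000]
J3: z=[-0.0967, 0.1001, -0.9903] o=[-0.4975, 0.5152, 0.1043] → [0.1101, 0.5066, 0.0405, -0.0967, 0.1001, -0.9903]
q̇ = J⁺·V = [-0.2570, 0.4150, 0.1830]

-0.2570 0.4150 0.1830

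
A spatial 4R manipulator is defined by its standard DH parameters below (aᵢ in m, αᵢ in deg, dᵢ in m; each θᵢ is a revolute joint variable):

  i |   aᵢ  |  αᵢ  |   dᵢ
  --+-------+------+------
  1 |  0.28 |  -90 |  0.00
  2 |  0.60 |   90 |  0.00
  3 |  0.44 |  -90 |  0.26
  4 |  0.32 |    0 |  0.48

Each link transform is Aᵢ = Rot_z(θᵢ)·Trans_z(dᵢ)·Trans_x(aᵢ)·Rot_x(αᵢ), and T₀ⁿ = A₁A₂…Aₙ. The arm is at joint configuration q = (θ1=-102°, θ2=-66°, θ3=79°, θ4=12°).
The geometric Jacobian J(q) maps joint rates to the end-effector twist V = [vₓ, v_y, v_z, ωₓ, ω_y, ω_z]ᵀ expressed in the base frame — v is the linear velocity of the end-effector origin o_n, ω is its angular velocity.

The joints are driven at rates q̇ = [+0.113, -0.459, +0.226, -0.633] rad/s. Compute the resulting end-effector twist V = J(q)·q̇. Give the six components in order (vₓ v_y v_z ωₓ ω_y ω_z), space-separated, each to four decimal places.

0.0953 0.4892 -0.1138 -0.5767 0.0753 0.7726

o_n = [0.7681, -0.3821, 0.3276]
J₁: ẑ×o_n = [0.3821, 0.7681, -0.0000], ω = ẑ
J2: z=[0.9781, -0.2079, 0.0000] o=[-0.0582, -0.2739, 0.0000] → [-0.0681, -0.3205, 0.0659, 0.9781, -0.2079, 0.0000]
J3: z=[0.1899, 0.8936, 0.4067] o=[-0.1090, -0.5126, 0.5481] → [-0.2501, 0.3986, -0.7589, 0.1899, 0.8936, 0.4067]
J4: z=[0.2697, 0.3509, -0.8968] o=[0.3558, -0.4035, 0.7306] → [-0.1223, -0.2611, -0.1389, 0.2697, 0.3509, -0.8968]
V = J·q̇ = [0.0953, 0.4892, -0.1138, -0.5767, 0.0753, 0.7726]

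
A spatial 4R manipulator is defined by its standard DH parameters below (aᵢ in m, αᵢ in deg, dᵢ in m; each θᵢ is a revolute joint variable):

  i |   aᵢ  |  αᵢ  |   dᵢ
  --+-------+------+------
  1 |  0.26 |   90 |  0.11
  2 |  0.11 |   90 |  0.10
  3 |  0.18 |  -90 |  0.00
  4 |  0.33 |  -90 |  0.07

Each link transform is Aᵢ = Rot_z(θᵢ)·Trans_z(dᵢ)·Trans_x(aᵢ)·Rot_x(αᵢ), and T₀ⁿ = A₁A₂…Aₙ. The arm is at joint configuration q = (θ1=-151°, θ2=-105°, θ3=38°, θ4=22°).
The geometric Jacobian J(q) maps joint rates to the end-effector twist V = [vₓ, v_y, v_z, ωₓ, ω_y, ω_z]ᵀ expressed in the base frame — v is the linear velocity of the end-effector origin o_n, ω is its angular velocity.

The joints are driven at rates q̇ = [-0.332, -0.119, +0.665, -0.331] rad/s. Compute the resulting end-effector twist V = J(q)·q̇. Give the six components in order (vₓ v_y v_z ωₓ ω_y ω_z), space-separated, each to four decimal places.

o_n = [-0.4503, 0.2699, -0.3565]
J₁: ẑ×o_n = [-0.2699, -0.4503, 0.0000], ω = ẑ
J2: z=[-0.4848, 0.8746, 0.0000] o=[-0.2274, -0.1261, 0.1100] → [-0.4080, -0.2262, 0.0030, -0.4848, 0.8746, 0.0000]
J3: z=[0.8448, 0.4683, 0.2588] o=[-0.2510, -0.0248, 0.0037] → [-0.2450, 0.2528, 0.3423, 0.8448, 0.4683, 0.2588]
J4: z=[-0.5214, 0.6120, 0.5947] o=[-0.2726, 0.0899, -0.1333] → [-0.2436, -0.2221, 0.0149, -0.5214, 0.6120, 0.5947]
V = J·q̇ = [0.0559, 0.4180, 0.2223, 0.7921, 0.0048, -0.3567]

0.0559 0.4180 0.2223 0.7921 0.0048 -0.3567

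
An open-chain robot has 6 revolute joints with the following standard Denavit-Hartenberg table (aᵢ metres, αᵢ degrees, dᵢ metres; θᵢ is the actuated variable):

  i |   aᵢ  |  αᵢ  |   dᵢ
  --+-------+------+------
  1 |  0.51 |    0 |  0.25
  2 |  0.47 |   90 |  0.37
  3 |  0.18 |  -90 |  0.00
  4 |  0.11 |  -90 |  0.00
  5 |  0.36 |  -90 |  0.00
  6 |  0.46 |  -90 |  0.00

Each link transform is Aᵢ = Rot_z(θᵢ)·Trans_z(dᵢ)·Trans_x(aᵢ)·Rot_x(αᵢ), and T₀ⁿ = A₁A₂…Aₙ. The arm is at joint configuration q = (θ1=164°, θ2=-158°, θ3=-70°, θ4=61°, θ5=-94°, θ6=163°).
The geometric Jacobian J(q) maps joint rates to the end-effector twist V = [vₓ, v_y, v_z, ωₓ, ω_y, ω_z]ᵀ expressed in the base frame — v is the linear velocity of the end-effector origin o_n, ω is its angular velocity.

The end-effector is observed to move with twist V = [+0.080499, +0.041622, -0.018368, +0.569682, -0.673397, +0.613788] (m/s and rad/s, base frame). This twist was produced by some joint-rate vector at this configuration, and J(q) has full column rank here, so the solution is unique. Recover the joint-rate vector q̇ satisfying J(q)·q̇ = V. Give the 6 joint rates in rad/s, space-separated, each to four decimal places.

o_n = [0.0192, 0.2302, 0.2604]
J₁: ẑ×o_n = [-0.2302, 0.0192, 0.0000], ω = ẑ
J2: z=[0.0000, 0.0000, 1.0000] o=[-0.4902, 0.1406, 0.2500] → [-0.0896, 0.5095, 0.0000, 0.0000, 0.0000, 1.0000]
J3: z=[0.1045, -0.9945, 0.0000] o=[-0.0228, 0.1897, 0.6200] → [0.3576, 0.0376, 0.0461, 0.1045, -0.9945, 0.0000]
J4: z=[0.9345, 0.0982, 0.3420] o=[0.0384, 0.1961, 0.4509] → [-0.0304, 0.1714, 0.0337, 0.9345, 0.0982, 0.3420]
J5: z=[-0.3482, 0.4509, 0.8219] o=[0.0465, 0.2937, 0.4007] → [-0.0111, -0.0713, 0.0344, -0.3482, 0.4509, 0.8219]
J6: z=[0.1385, 0.8919, -0.4306] o=[0.3803, 0.3067, 0.5350] → [-0.2779, 0.1935, 0.3114, 0.1385, 0.8919, -0.4306]
q̇ = J⁺·V = [0.6140, -0.1110, 0.4990, 0.5160, -0.1690, -0.1700]

0.6140 -0.1110 0.4990 0.5160 -0.1690 -0.1700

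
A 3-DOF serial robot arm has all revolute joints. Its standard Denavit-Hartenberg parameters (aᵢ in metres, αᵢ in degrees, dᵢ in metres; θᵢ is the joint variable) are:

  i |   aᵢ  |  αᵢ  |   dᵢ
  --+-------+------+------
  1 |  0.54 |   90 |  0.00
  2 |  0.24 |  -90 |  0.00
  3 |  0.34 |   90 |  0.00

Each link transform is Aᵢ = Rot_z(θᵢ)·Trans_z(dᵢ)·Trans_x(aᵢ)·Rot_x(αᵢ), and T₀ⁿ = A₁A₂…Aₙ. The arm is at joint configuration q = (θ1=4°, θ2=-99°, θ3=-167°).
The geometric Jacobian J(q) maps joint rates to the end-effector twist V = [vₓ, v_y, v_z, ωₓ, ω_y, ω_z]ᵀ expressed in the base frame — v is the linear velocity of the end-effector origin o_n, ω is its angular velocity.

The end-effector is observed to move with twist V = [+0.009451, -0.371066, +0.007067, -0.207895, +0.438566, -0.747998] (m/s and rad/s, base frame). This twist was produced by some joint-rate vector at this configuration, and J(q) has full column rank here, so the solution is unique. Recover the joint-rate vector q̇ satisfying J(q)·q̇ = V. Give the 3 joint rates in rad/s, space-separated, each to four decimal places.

o_n = [0.5583, -0.0376, 0.0902]
J₁: ẑ×o_n = [0.0376, 0.5583, -0.0000], ω = ẑ
J2: z=[0.0698, -0.9976, 0.0000] o=[0.5387, 0.0377, 0.0000] → [-0.0899, -0.0063, 0.0143, 0.0698, -0.9976, 0.0000]
J3: z=[0.9853, 0.0689, -0.1564] o=[0.5012, 0.0350, -0.2370] → [0.0112, -0.3313, -0.0755, 0.9853, 0.0689, -0.1564]
q̇ = J⁺·V = [-0.7760, -0.4520, -0.1790]

-0.7760 -0.4520 -0.1790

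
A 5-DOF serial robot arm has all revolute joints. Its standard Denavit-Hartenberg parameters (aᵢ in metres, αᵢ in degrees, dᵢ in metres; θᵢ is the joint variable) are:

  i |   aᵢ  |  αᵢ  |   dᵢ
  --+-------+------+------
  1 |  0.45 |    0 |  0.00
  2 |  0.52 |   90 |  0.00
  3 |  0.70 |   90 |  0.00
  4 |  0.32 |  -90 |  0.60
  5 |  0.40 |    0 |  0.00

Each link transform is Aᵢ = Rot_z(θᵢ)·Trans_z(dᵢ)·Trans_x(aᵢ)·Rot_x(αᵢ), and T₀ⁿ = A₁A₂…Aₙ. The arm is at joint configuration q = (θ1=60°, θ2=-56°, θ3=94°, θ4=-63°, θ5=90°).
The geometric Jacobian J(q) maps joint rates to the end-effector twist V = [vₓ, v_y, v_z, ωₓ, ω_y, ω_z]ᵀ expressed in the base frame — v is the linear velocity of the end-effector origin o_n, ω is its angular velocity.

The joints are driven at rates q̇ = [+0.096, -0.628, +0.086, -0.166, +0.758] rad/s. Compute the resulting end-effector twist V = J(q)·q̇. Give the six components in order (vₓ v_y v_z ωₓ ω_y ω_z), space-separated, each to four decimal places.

o_n = [0.8641, 0.7202, 0.8572]
J₁: ẑ×o_n = [-0.7202, 0.8641, 0.0000], ω = ẑ
J2: z=[0.0000, 0.0000, 1.0000] o=[0.2250, 0.3897, 0.0000] → [-0.3305, 0.6391, 0.0000, 0.0000, 0.0000, 1.0000]
J3: z=[0.0698, -0.9976, 0.0000] o=[0.7437, 0.4260, 0.0000] → [-0.8551, -0.0598, 0.1405, 0.0698, -0.9976, 0.0000]
J4: z=[0.9951, 0.0696, 0.0698] o=[0.6950, 0.4226, 0.6983] → [-0.0097, -0.1463, 0.2844, 0.9951, 0.0696, 0.0698]
J5: z=[-0.0303, -0.4572, 0.8888] o=[1.2621, 0.7481, 0.8851] → [0.0375, -0.3547, -0.1812, -0.0303, -0.4572, 0.8888]
V = J·q̇ = [0.0949, -0.5681, -0.1724, -0.1822, -0.4439, 0.1302]

0.0949 -0.5681 -0.1724 -0.1822 -0.4439 0.1302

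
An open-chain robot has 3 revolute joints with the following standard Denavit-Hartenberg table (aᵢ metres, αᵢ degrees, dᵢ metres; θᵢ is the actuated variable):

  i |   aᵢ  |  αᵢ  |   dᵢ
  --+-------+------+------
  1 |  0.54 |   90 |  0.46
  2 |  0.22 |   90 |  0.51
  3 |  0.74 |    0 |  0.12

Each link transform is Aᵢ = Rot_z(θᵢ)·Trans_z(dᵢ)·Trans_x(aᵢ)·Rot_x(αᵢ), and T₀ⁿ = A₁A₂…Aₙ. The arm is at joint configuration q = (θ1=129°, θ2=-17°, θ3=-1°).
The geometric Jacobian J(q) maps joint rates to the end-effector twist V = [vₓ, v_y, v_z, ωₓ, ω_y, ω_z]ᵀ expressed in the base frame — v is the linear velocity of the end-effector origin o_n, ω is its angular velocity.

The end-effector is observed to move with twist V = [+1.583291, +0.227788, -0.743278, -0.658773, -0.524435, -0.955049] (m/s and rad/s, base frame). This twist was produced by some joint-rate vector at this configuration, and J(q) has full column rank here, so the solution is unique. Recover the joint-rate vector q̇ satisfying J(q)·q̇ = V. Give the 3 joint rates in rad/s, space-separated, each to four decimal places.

-0.9780 -0.8420 -0.0240

o_n = [-0.5091, 1.4186, 0.0646]
J₁: ẑ×o_n = [-1.4186, -0.5091, 0.0000], ω = ẑ
J2: z=[0.7771, 0.6293, 0.0000] o=[-0.3398, 0.4197, 0.4600] → [-0.2488, 0.3073, 0.8829, 0.7771, 0.6293, 0.0000]
J3: z=[0.1840, -0.2272, -0.9563] o=[-0.0759, 0.9041, 0.3957] → [0.5672, 0.4752, -0.0038, 0.1840, -0.2272, -0.9563]
q̇ = J⁺·V = [-0.9780, -0.8420, -0.0240]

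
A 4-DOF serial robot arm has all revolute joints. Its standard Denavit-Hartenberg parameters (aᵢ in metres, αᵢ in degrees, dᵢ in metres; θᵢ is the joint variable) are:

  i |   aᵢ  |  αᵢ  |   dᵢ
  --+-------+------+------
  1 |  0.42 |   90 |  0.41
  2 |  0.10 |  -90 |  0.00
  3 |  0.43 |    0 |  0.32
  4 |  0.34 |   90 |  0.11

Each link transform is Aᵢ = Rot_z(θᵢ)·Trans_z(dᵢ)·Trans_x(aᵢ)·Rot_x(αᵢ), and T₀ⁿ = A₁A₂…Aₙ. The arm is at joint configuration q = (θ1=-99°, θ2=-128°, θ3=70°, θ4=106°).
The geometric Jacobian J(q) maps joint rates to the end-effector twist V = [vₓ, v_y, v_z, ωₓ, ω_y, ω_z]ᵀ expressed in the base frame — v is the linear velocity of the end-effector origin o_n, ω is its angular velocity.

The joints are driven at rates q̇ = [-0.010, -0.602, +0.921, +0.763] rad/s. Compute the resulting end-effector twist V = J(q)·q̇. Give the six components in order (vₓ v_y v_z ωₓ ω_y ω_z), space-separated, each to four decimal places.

o_n = [0.2949, -0.8724, 0.2178]
J₁: ẑ×o_n = [0.8724, 0.2949, -0.0000], ω = ẑ
J2: z=[-0.9877, 0.1564, 0.0000] o=[-0.0657, -0.4148, 0.4100] → [-0.0301, -0.1898, 0.3955, -0.9877, 0.1564, 0.0000]
J3: z=[-0.1233, -0.7783, -0.6157] o=[-0.0561, -0.3540, 0.3312] → [-0.2309, -0.2301, 0.3371, -0.1233, -0.7783, -0.6157]
J4: z=[-0.1233, -0.7783, -0.6157] o=[0.3177, -0.5769, 0.0183] → [-0.3373, 0.0386, 0.0187, -0.1233, -0.7783, -0.6157]
V = J·q̇ = [-0.4607, -0.0711, 0.0866, 0.3870, -1.4048, -1.0468]

-0.4607 -0.0711 0.0866 0.3870 -1.4048 -1.0468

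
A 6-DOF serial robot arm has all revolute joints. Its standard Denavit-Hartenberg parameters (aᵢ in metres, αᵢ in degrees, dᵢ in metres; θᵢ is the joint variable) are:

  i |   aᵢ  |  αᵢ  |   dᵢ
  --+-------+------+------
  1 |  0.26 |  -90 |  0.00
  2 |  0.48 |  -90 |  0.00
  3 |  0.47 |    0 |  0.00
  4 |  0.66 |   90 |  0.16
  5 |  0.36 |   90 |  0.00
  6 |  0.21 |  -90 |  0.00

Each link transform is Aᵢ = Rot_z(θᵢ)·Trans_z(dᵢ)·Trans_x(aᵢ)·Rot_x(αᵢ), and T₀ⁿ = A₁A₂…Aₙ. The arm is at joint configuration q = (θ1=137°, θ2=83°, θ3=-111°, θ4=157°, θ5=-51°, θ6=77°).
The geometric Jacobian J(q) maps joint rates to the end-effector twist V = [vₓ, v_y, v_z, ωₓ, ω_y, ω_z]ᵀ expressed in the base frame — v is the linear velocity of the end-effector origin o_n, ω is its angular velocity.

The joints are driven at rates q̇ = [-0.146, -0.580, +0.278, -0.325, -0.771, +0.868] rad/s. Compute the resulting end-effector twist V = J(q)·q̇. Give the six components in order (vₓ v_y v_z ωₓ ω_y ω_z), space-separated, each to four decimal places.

-0.6779 0.2385 0.2456 0.0904 0.7775 0.9419

o_n = [-0.3480, 0.4315, -1.0680]
J₁: ẑ×o_n = [-0.4315, -0.3480, 0.0000], ω = ẑ
J2: z=[-0.6820, -0.7314, 0.0000] o=[-0.1902, 0.1773, 0.0000] → [0.7811, -0.7284, -0.2888, -0.6820, -0.7314, 0.0000]
J3: z=[0.7259, -0.6769, -0.1219] o=[-0.2329, 0.2172, -0.4764] → [0.4266, 0.4435, 0.0776, 0.7259, -0.6769, -0.1219]
J4: z=[0.7259, -0.6769, -0.1219] o=[-0.5172, -0.1177, -0.3092] → [0.5806, 0.5302, 0.5131, 0.7259, -0.6769, -0.1219]
J5: z=[-0.5379, -0.4483, -0.7140] o=[-0.1181, 0.1593, -0.7838] → [0.3217, 0.0113, -0.2494, -0.5379, -0.4483, -0.7140]
J6: z=[-0.7900, -0.0277, 0.6125] o=[-0.2241, 0.4810, -0.9059] → [0.0348, -0.2040, 0.0357, -0.7900, -0.0277, 0.6125]
V = J·q̇ = [-0.6779, 0.2385, 0.2456, 0.0904, 0.7775, 0.9419]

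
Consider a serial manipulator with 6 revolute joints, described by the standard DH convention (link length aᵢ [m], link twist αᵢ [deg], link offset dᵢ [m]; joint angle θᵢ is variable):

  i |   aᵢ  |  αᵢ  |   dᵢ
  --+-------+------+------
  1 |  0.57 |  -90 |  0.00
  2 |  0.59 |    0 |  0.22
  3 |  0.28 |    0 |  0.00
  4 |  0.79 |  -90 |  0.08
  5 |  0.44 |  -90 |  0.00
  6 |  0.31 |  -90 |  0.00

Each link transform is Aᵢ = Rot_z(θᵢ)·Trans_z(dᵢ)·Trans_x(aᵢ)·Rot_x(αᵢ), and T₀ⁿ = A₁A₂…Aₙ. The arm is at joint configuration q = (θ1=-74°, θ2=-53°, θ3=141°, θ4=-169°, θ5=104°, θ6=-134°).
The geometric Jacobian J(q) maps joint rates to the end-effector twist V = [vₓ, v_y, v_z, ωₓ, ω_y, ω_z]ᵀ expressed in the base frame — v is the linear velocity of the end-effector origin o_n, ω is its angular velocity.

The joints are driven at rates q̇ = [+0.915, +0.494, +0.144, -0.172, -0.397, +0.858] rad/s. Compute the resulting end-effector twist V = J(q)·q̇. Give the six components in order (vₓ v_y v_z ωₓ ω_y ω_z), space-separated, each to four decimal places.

o_n = [0.4289, -1.1984, 0.8831]
J₁: ẑ×o_n = [1.1984, 0.4289, -0.0000], ω = ẑ
J2: z=[0.9613, 0.2756, 0.0000] o=[0.1571, -0.5479, 0.0000] → [0.2434, -0.8489, -0.7002, 0.9613, 0.2756, 0.0000]
J3: z=[0.9613, 0.2756, 0.0000] o=[0.4665, -0.8286, 0.4712] → [0.1135, -0.3959, -0.3451, 0.9613, 0.2756, 0.0000]
J4: z=[0.9613, 0.2756, 0.0000] o=[0.4692, -0.8380, 0.1914] → [0.1907, -0.6649, -0.3353, 0.9613, 0.2756, 0.0000]
J5: z=[0.2722, -0.9494, -0.1564] o=[0.5801, -0.9347, 0.9716] → [0.0428, 0.0478, -0.2153, 0.2722, -0.9494, -0.1564]
J6: z=[0.1907, 0.2126, -0.9583] o=[0.1651, -1.0364, 0.8665] → [-0.1517, -0.2560, -0.0870, 0.1907, 0.2126, -0.9583]
V = J·q̇ = [1.0531, -0.2081, -0.3271, 0.5035, 0.6878, 0.1548]

1.0531 -0.2081 -0.3271 0.5035 0.6878 0.1548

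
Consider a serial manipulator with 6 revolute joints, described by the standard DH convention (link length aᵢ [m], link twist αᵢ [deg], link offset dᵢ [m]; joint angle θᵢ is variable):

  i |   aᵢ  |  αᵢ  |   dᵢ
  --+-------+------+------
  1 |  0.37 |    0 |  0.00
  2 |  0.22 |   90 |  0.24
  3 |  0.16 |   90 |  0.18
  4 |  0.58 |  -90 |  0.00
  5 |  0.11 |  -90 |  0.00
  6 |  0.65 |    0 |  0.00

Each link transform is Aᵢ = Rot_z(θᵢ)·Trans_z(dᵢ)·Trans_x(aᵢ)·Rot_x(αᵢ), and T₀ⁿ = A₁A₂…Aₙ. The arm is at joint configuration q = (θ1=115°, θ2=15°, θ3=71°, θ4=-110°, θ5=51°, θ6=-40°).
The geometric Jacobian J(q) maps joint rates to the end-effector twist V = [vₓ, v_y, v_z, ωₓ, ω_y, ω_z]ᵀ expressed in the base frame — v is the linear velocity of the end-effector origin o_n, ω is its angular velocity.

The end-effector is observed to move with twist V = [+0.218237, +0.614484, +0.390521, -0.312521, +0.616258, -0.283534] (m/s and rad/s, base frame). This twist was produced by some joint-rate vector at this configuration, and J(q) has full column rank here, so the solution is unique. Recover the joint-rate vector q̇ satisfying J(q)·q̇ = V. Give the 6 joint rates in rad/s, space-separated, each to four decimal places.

-0.8100 0.0860 0.6560 0.2890 0.7680 -0.3240

o_n = [-0.7219, -0.3402, 0.6050]
J₁: ẑ×o_n = [0.3402, -0.7219, 0.0000], ω = ẑ
J2: z=[0.0000, 0.0000, 1.0000] o=[-0.1564, 0.3353, 0.0000] → [0.6755, -0.5655, 0.0000, 0.0000, 0.0000, 1.0000]
J3: z=[0.7660, 0.6428, 0.0000] o=[-0.2978, 0.5039, 0.2400] → [0.2346, -0.2796, -0.3740, 0.7660, 0.6428, 0.0000]
J4: z=[-0.6078, 0.7243, -0.3256] o=[-0.1934, 0.6595, 0.3913] → [-0.1706, 0.3020, 0.9904, -0.6078, 0.7243, -0.3256]
J5: z=[-0.4587, 0.0145, 0.8885] o=[-0.5694, 0.2597, 0.2037] → [0.5388, 0.0486, 0.2773, -0.4587, 0.0145, 0.8885]
J6: z=[0.8863, 0.0799, 0.4562] o=[-0.5623, 0.1500, 0.2092] → [0.2553, -0.4237, -0.4217, 0.8863, 0.0799, 0.4562]
q̇ = J⁺·V = [-0.8100, 0.0860, 0.6560, 0.2890, 0.7680, -0.3240]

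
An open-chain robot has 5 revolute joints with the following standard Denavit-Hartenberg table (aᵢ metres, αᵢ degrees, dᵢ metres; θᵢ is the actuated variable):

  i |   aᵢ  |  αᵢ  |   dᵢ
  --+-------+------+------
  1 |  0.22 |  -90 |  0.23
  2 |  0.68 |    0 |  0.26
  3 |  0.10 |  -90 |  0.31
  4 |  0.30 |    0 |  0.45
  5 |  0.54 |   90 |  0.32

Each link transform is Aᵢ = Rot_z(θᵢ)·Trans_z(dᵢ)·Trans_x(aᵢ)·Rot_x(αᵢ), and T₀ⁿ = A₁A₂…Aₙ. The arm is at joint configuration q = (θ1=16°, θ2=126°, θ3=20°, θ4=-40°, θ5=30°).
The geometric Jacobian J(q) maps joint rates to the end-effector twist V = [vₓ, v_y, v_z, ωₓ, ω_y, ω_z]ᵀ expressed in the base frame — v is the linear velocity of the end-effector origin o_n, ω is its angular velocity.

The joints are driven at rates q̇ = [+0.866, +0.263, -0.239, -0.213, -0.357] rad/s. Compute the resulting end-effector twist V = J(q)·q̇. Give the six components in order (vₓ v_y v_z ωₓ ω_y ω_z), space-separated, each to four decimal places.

-0.5541 -0.9859 0.1855 0.2998 0.1109 0.3934

o_n = [-1.5094, 0.4583, -0.1636]
J₁: ẑ×o_n = [-0.4583, -1.5094, 0.0000], ω = ẑ
J2: z=[-0.2756, 0.9613, 0.0000] o=[0.2115, 0.0606, 0.2300] → [-0.3783, -0.1085, 1.5446, -0.2756, 0.9613, 0.0000]
J3: z=[-0.2756, 0.9613, 0.0000] o=[-0.2444, 0.2004, -0.3201] → [0.1505, 0.0432, 1.1449, -0.2756, 0.9613, 0.0000]
J4: z=[-0.5375, -0.1541, 0.8290] o=[-0.4095, 0.4755, -0.3761] → [-0.0185, -0.7976, -0.1603, -0.5375, -0.1541, 0.8290]
J5: z=[-0.5375, -0.1541, 0.8290] o=[-0.8877, 0.5390, -0.1315] → [0.0719, -0.5326, -0.0524, -0.5375, -0.1541, 0.8290]
V = J·q̇ = [-0.5541, -0.9859, 0.1855, 0.2998, 0.1109, 0.3934]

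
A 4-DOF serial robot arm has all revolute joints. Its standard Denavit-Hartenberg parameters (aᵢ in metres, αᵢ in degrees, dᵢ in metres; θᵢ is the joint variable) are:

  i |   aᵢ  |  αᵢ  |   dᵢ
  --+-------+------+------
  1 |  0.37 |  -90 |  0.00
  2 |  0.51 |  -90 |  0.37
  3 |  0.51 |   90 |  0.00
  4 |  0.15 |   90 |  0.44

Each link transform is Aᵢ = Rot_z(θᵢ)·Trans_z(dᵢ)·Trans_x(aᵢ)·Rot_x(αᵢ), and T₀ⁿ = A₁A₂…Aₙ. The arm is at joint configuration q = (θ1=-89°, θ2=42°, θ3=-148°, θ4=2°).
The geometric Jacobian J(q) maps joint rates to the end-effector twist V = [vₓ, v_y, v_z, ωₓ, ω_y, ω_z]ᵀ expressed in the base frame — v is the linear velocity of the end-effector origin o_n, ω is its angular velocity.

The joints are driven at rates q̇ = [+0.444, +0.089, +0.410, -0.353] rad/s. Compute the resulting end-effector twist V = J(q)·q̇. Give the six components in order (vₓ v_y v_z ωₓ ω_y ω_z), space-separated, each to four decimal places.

0.3935 0.1172 0.0658 0.3859 0.1421 0.0141

o_n = [0.3492, -0.1503, 0.1853]
J₁: ẑ×o_n = [0.1503, 0.3492, -0.0000], ω = ẑ
J2: z=[0.9998, 0.0175, 0.0000] o=[0.0065, -0.3699, 0.0000] → [0.0032, -0.1853, 0.2137, 0.9998, 0.0175, 0.0000]
J3: z=[-0.0117, 0.6690, -0.7431] o=[0.3830, -0.7424, -0.3413] → [0.7924, 0.0313, 0.0157, -0.0117, 0.6690, -0.7431]
J4: z=[-0.8548, 0.3789, 0.3546] o=[0.6476, -0.4164, -0.0519] → [-0.0045, 0.0969, -0.1144, -0.8548, 0.3789, 0.3546]
V = J·q̇ = [0.3935, 0.1172, 0.0658, 0.3859, 0.1421, 0.0141]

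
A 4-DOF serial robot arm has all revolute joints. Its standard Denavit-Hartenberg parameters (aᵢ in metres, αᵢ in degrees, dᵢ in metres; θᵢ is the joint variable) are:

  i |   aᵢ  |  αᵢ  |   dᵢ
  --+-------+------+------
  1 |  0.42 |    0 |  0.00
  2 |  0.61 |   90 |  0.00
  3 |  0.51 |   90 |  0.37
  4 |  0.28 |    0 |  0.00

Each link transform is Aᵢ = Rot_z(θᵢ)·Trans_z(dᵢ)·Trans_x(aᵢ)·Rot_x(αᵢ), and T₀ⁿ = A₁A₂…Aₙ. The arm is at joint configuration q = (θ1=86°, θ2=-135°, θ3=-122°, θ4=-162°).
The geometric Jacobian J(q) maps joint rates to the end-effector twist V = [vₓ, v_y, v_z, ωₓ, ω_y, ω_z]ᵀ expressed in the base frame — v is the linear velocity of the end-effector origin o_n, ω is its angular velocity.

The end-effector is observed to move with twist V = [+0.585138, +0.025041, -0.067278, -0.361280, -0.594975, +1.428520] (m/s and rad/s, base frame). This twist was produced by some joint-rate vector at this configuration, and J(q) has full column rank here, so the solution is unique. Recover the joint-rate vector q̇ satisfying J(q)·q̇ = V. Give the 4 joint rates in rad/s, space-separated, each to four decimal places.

0.7610 0.8000 0.6630 -0.2500

o_n = [0.1308, -0.1299, -0.2067]
J₁: ẑ×o_n = [0.1299, 0.1308, -0.0000], ω = ẑ
J2: z=[0.0000, 0.0000, 1.0000] o=[0.0293, 0.4190, 0.0000] → [0.5489, 0.1015, -0.0000, 0.0000, 0.0000, 1.0000]
J3: z=[-0.7547, -0.6561, 0.0000] o=[0.4295, -0.0414, 0.0000] → [0.1356, -0.1560, -0.1291, -0.7547, -0.6561, 0.0000]
J4: z=[-0.5564, 0.6400, 0.5299] o=[-0.0271, -0.0802, -0.4325] → [0.1709, 0.2093, -0.0734, -0.5564, 0.6400, 0.5299]
q̇ = J⁺·V = [0.7610, 0.8000, 0.6630, -0.2500]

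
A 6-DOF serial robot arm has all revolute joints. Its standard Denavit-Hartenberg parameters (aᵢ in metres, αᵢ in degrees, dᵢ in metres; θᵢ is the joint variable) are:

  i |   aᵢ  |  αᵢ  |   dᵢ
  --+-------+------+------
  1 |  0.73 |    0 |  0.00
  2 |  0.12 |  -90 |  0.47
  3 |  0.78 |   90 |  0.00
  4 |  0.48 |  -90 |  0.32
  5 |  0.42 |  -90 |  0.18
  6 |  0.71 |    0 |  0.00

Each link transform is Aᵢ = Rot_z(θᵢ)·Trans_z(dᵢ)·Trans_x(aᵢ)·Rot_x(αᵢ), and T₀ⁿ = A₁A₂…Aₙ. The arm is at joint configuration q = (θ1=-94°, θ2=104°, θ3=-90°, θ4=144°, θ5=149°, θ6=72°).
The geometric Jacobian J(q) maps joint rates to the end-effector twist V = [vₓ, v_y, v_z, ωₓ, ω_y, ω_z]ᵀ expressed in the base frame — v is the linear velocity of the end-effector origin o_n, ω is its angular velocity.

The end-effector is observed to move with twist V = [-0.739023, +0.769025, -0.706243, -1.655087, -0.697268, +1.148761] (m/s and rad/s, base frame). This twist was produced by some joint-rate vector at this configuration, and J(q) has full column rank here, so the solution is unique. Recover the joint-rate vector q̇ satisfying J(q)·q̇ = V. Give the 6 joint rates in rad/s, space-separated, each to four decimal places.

o_n = [0.0138, -0.3506, 1.5962]
J₁: ẑ×o_n = [0.3506, 0.0138, -0.0000], ω = ẑ
J2: z=[0.0000, 0.0000, 1.0000] o=[-0.0509, -0.7282, 0.0000] → [-0.3776, 0.0647, 0.0000, 0.0000, 0.0000, 1.0000]
J3: z=[-0.1736, 0.9848, 0.0000] o=[0.0673, -0.7074, 0.4700] → [1.1091, 0.1956, -0.0093, -0.1736, 0.9848, 0.0000]
J4: z=[-0.9848, -0.1736, 0.0000] o=[0.0673, -0.7074, 1.2500] → [-0.0601, 0.3409, -0.3607, -0.9848, -0.1736, 0.0000]
J5: z=[0.1405, -0.7967, -0.5878] o=[-0.2969, -0.4851, 0.8617] → [-0.5061, -0.2858, 0.2664, 0.1405, -0.7967, -0.5878]
J6: z=[-0.7916, -0.4470, 0.4167] o=[-0.0218, -0.7993, 1.0471] → [-0.4324, 0.4495, -0.3393, -0.7916, -0.4470, 0.4167]
q̇ = J⁺·V = [0.2380, 0.4240, -0.2780, 0.9770, -0.1880, 0.9030]

0.2380 0.4240 -0.2780 0.9770 -0.1880 0.9030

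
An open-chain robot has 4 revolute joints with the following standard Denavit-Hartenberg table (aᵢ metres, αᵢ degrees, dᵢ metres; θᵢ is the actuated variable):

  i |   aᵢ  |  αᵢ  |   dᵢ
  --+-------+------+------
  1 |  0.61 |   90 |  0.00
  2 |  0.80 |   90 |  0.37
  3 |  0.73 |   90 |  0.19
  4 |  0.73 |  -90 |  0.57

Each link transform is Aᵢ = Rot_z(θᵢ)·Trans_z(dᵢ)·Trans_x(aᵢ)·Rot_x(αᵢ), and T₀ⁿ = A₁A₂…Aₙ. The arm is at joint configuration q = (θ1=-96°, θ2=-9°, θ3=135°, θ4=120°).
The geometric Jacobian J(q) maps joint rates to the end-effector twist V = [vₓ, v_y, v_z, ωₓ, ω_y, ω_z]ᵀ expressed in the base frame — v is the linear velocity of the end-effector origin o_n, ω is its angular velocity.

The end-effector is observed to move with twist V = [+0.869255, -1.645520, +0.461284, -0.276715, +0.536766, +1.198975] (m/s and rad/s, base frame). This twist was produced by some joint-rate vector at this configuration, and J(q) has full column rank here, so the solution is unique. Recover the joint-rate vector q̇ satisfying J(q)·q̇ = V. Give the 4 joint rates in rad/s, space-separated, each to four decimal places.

0.9560 0.8680 -0.1610 -0.7590

o_n = [-1.1734, -1.2992, -0.9599]
J₁: ẑ×o_n = [1.2992, -1.1734, 0.0000], ω = ẑ
J2: z=[-0.9945, 0.1045, 0.0000] o=[-0.0638, -0.6067, 0.0000] → [-0.1003, -0.9546, 0.8047, -0.9945, 0.1045, 0.0000]
J3: z=[0.0164, 0.1556, -0.9877] o=[-0.5143, -1.3538, -0.1251] → [-0.0759, 0.6646, 0.1034, 0.0164, 0.1556, -0.9877]
J4: z=[-0.7762, -0.6207, -0.1106] o=[-0.9713, -0.7632, -0.2321] → [0.3925, -0.5426, 0.2906, -0.7762, -0.6207, -0.1106]
q̇ = J⁺·V = [0.9560, 0.8680, -0.1610, -0.7590]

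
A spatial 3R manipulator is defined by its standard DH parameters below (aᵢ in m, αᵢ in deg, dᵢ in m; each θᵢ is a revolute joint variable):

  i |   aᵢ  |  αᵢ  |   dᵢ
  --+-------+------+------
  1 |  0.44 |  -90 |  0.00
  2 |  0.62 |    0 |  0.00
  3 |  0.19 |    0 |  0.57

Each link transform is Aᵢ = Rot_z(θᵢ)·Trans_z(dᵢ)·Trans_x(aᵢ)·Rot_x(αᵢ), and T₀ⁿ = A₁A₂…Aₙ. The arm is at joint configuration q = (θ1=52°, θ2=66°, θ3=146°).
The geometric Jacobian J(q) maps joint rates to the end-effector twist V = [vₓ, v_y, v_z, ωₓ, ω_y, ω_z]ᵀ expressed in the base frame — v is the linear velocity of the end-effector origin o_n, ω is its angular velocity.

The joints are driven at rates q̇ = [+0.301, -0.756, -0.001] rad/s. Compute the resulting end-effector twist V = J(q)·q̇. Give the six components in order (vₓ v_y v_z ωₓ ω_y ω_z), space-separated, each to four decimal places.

-0.0149 0.2406 0.0687 0.5965 -0.4661 0.3010

o_n = [-0.1222, 0.7694, -0.4657]
J₁: ẑ×o_n = [-0.7694, -0.1222, 0.0000], ω = ẑ
J2: z=[-0.7880, 0.6157, 0.0000] o=[0.2709, 0.3467, 0.0000] → [-0.2867, -0.3670, -0.0910, -0.7880, 0.6157, 0.0000]
J3: z=[-0.7880, 0.6157, 0.0000] o=[0.4261, 0.5454, -0.5664] → [0.0620, 0.0793, 0.1611, -0.7880, 0.6157, 0.0000]
V = J·q̇ = [-0.0149, 0.2406, 0.0687, 0.5965, -0.4661, 0.3010]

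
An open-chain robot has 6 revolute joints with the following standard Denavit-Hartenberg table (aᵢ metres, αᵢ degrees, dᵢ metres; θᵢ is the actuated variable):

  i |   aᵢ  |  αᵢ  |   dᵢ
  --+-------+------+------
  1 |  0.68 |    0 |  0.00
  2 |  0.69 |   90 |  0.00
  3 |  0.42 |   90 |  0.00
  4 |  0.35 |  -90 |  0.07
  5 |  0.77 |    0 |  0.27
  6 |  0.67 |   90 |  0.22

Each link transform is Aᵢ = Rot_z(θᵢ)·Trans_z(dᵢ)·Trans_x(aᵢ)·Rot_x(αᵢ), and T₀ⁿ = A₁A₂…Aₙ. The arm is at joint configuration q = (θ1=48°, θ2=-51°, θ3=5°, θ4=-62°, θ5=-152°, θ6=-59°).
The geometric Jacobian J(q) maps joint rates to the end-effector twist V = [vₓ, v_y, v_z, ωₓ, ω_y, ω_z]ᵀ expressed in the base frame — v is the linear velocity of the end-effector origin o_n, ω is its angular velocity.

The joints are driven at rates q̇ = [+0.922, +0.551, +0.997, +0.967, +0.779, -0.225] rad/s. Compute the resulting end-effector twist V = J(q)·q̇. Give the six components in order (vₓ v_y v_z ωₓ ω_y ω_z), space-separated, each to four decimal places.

o_n = [1.5237, -0.5805, -0.0488]
J₁: ẑ×o_n = [0.5805, 1.5237, -0.0000], ω = ẑ
J2: z=[0.0000, 0.0000, 1.0000] o=[0.4550, 0.5053, 0.0000] → [1.0858, 1.0687, -0.0000, 0.0000, 0.0000, 1.0000]
J3: z=[-0.0523, -0.9986, 0.0000] o=[1.1441, 0.4692, 0.0000] → [0.0487, -0.0026, 0.4341, -0.0523, -0.9986, 0.0000]
J4: z=[0.0870, -0.0046, -0.9962] o=[1.5619, 0.4473, 0.0366] → [-1.0235, 0.0455, -0.0896, 0.0870, -0.0046, -0.9962]
J5: z=[0.8538, -0.5149, 0.0770] o=[1.7476, 0.7471, -0.0188] → [0.1176, 0.0084, -1.2487, 0.8538, -0.5149, 0.0770]
J6: z=[0.8538, -0.5149, 0.0770] o=[1.6607, 0.0236, -0.3860] → [-0.1271, -0.2984, -0.5862, 0.8538, -0.5149, 0.0770]
V = J·q̇ = [0.3125, 2.1088, -0.4948, 0.5050, -1.2853, 0.5523]

0.3125 2.1088 -0.4948 0.5050 -1.2853 0.5523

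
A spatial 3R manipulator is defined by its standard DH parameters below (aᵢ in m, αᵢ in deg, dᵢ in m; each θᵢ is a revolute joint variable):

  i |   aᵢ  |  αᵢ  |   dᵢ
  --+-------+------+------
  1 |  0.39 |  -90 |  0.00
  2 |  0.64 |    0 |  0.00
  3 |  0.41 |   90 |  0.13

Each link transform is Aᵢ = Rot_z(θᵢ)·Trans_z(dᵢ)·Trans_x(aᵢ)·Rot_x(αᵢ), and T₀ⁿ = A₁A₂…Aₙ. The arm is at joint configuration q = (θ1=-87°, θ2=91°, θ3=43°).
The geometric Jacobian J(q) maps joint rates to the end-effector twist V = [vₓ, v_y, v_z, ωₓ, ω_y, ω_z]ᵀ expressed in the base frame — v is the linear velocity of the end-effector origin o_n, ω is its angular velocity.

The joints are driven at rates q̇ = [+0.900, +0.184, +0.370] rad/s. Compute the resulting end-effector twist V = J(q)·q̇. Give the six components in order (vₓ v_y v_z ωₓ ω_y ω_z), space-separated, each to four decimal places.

o_n = [0.1347, -0.0871, -0.9348]
J₁: ẑ×o_n = [0.0871, 0.1347, -0.0000], ω = ẑ
J2: z=[0.9986, 0.0523, 0.0000] o=[0.0204, -0.3895, 0.0000] → [-0.0489, 0.9336, 0.2960, 0.9986, 0.0523, 0.0000]
J3: z=[0.9986, 0.0523, 0.0000] o=[0.0198, -0.3783, -0.6399] → [-0.0154, 0.2945, 0.2848, 0.9986, 0.0523, 0.0000]
V = J·q̇ = [0.0637, 0.4020, 0.1598, 0.5532, 0.0290, 0.9000]

0.0637 0.4020 0.1598 0.5532 0.0290 0.9000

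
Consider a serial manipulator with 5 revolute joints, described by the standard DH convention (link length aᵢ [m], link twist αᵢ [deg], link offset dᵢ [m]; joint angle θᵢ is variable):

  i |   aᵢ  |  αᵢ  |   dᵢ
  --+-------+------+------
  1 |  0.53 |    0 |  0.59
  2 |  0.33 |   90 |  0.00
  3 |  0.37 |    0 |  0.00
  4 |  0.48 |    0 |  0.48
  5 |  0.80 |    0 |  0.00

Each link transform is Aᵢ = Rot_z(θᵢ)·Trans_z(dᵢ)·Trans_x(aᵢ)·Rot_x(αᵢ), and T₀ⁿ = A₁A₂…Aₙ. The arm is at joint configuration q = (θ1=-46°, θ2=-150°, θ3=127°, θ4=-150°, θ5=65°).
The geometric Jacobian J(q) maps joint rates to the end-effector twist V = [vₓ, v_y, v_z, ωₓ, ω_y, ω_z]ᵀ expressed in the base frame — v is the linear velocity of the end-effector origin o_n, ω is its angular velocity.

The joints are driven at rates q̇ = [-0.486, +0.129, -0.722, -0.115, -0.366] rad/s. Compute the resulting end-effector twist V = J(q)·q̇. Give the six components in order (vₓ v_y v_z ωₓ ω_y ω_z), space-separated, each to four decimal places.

-0.5812 0.3594 -0.9243 -0.3316 -1.1564 -0.3570

o_n = [-0.5989, 0.3954, 1.2332]
J₁: ẑ×o_n = [-0.3954, -0.5989, 0.0000], ω = ẑ
J2: z=[0.0000, 0.0000, 1.0000] o=[0.3682, -0.3813, 0.5900] → [-0.7766, -0.9671, 0.0000, 0.0000, 0.0000, 1.0000]
J3: z=[0.2756, 0.9613, 0.0000] o=[0.0510, -0.2903, 0.5900] → [0.6183, -0.1773, 0.8137, 0.2756, 0.9613, 0.0000]
J4: z=[0.2756, 0.9613, 0.0000] o=[0.2650, -0.3517, 0.8855] → [0.3343, -0.0959, 1.0364, 0.2756, 0.9613, 0.0000]
J5: z=[0.2756, 0.9613, 0.0000] o=[-0.0274, 0.2315, 0.6979] → [0.5146, -0.1475, 0.5945, 0.2756, 0.9613, 0.0000]
V = J·q̇ = [-0.5812, 0.3594, -0.9243, -0.3316, -1.1564, -0.3570]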